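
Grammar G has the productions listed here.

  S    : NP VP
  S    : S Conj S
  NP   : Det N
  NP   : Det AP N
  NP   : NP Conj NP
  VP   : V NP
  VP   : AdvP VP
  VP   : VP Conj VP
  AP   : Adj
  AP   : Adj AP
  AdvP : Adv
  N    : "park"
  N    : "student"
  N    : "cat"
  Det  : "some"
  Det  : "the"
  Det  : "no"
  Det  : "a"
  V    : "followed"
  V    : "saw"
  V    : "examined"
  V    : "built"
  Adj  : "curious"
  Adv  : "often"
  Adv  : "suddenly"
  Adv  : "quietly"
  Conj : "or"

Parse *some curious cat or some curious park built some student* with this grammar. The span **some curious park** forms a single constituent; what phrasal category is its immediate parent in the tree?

NP

S
  NP
    NP
      Det: some
      AP
        Adj: curious
      N: cat
    Conj: or
    NP
      Det: some
      AP
        Adj: curious
      N: park
  VP
    V: built
    NP
      Det: some
      N: student
The span 'some curious park' is the NP node built by NP → Det AP N.
Its mother is the NP built by NP → NP Conj NP.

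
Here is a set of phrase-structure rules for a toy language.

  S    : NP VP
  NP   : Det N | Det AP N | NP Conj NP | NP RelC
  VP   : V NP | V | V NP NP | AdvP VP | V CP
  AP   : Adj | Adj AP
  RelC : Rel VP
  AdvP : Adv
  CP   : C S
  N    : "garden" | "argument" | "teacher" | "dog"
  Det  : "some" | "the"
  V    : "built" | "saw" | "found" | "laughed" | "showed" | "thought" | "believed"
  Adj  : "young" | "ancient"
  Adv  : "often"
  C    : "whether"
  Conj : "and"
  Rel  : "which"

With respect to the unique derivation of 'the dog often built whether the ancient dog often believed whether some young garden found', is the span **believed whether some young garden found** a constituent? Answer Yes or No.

Yes

[S [NP [Det the] [N dog]] [VP [AdvP [Adv often]] [VP [V built] [CP [C whether] [S [NP [Det the] [AP [Adj ancient]] [N dog]] [VP [AdvP [Adv often]] [VP [V believed] [CP [C whether] [S [NP [Det some] [AP [Adj young]] [N garden]] [VP [V found]]]]]]]]]]]
The words 'believed whether some young garden found' are exhaustively dominated by a single VP node (built by VP → V CP), so they form a constituent.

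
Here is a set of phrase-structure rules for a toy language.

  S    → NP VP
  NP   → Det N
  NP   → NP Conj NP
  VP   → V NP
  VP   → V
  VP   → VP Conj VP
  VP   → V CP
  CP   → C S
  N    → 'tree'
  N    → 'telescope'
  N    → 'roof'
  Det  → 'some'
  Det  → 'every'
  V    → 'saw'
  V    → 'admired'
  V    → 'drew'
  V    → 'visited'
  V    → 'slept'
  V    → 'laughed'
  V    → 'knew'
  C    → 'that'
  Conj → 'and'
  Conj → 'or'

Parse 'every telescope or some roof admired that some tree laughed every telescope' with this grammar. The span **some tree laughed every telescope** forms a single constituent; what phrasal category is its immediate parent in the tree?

S
  NP
    NP
      Det: every
      N: telescope
    Conj: or
    NP
      Det: some
      N: roof
  VP
    V: admired
    CP
      C: that
      S
        NP
          Det: some
          N: tree
        VP
          V: laughed
          NP
            Det: every
            N: telescope
The span 'some tree laughed every telescope' is the S node built by S → NP VP.
Its mother is the CP built by CP → C S.

CP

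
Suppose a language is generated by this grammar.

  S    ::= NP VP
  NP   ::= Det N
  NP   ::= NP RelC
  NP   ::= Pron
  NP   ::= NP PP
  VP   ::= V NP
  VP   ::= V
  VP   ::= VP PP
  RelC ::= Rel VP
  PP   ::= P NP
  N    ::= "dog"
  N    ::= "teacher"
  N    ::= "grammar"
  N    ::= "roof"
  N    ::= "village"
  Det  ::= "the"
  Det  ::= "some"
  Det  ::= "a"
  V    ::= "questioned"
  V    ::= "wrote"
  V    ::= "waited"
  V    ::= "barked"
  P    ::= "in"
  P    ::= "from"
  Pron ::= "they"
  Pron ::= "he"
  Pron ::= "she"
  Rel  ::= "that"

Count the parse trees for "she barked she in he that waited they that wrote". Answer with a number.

Two of the 7 distinct bracketings:
[S [NP [Pron she]] [VP [V barked] [NP [NP [NP [Pron she]] [PP [P in] [NP [Pron he]]]] [RelC [Rel that] [VP [V waited] [NP [NP [Pron they]] [RelC [Rel that] [VP [V wrote]]]]]]]]]
[S [NP [Pron she]] [VP [V barked] [NP [NP [NP [NP [Pron she]] [PP [P in] [NP [Pron he]]]] [RelC [Rel that] [VP [V waited] [NP [Pron they]]]]] [RelC [Rel that] [VP [V wrote]]]]]]
The trees differ in how a recursive rule is bracketed over the same span.

7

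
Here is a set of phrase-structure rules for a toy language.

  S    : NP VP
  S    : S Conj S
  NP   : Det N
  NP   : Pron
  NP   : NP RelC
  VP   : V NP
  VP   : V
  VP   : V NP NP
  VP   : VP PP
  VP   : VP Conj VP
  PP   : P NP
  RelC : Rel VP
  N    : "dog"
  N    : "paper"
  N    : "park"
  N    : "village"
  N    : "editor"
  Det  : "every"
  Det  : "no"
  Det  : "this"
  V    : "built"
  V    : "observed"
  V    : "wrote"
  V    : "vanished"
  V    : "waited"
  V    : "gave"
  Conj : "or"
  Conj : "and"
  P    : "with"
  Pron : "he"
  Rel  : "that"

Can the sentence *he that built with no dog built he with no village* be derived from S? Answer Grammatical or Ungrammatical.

S
  NP
    NP
      Pron: he
    RelC
      Rel: that
      VP
        VP
          V: built
        PP
          P: with
          NP
            Det: no
            N: dog
  VP
    VP
      V: built
      NP
        Pron: he
    PP
      P: with
      NP
        Det: no
        N: village
Each bracket corresponds to one application of a listed rule, so the string is derivable from S.

Grammatical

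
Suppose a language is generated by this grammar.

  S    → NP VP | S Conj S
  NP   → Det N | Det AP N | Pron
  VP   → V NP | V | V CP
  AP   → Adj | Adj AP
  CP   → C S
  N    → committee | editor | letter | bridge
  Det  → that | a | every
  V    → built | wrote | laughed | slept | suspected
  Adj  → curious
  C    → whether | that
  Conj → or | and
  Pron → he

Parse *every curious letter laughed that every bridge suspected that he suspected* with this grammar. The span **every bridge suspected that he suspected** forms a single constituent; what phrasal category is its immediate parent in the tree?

[S [NP [Det every] [AP [Adj curious]] [N letter]] [VP [V laughed] [CP [C that] [S [NP [Det every] [N bridge]] [VP [V suspected] [CP [C that] [S [NP [Pron he]] [VP [V suspected]]]]]]]]]
The span 'every bridge suspected that he suspected' is the S node built by S → NP VP.
Its mother is the CP built by CP → C S.

CP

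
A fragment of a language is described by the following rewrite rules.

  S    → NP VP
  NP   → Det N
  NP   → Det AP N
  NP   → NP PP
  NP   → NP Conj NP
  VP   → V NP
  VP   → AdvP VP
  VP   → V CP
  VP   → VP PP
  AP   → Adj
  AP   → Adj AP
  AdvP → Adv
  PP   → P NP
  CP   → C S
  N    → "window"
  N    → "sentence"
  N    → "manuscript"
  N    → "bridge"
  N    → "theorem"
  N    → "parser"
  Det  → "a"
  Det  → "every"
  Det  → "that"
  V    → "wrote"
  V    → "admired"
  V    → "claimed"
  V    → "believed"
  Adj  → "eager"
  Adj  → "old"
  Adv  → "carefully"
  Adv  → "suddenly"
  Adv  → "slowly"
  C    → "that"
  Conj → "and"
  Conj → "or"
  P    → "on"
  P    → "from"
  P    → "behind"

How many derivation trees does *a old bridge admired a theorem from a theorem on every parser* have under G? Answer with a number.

5

Two of the 5 distinct bracketings:
[S [NP [Det a] [AP [Adj old]] [N bridge]] [VP [V admired] [NP [NP [Det a] [N theorem]] [PP [P from] [NP [NP [Det a] [N theorem]] [PP [P on] [NP [Det every] [N parser]]]]]]]]
[S [NP [Det a] [AP [Adj old]] [N bridge]] [VP [V admired] [NP [NP [NP [Det a] [N theorem]] [PP [P from] [NP [Det a] [N theorem]]]] [PP [P on] [NP [Det every] [N parser]]]]]]
The trees differ in how a recursive rule is bracketed over the same span.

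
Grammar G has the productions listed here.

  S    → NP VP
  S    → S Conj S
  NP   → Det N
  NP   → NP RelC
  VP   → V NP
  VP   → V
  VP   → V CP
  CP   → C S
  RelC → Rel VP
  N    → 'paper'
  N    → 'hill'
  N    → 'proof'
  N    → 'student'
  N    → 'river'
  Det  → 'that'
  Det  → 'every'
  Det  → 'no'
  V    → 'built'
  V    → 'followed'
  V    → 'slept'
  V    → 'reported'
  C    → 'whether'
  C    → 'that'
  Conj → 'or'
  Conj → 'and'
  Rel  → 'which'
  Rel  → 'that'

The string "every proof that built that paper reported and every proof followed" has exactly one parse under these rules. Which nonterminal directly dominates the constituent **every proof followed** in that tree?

S

S
  S
    NP
      NP
        Det: every
        N: proof
      RelC
        Rel: that
        VP
          V: built
          NP
            Det: that
            N: paper
    VP
      V: reported
  Conj: and
  S
    NP
      Det: every
      N: proof
    VP
      V: followed
The span 'every proof followed' is the S node built by S → NP VP.
Its mother is the S built by S → S Conj S.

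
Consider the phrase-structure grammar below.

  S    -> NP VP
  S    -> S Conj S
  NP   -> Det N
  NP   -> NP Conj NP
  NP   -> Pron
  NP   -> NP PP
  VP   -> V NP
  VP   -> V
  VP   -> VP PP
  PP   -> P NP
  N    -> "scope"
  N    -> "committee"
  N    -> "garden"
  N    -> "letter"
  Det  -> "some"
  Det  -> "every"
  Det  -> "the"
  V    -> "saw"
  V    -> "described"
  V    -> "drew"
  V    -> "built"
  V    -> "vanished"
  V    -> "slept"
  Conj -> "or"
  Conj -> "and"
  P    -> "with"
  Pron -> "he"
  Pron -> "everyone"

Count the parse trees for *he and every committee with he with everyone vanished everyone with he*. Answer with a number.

Two of the 10 distinct bracketings:
[S [NP [NP [Pron he]] [Conj and] [NP [NP [Det every] [N committee]] [PP [P with] [NP [NP [Pron he]] [PP [P with] [NP [Pron everyone]]]]]]] [VP [V vanished] [NP [NP [Pron everyone]] [PP [P with] [NP [Pron he]]]]]]
[S [NP [NP [Pron he]] [Conj and] [NP [NP [Det every] [N committee]] [PP [P with] [NP [NP [Pron he]] [PP [P with] [NP [Pron everyone]]]]]]] [VP [VP [V vanished] [NP [Pron everyone]]] [PP [P with] [NP [Pron he]]]]]
The difference turns on whether VP → VP PP is used at the relevant span, versus an alternative expansion of VP.

10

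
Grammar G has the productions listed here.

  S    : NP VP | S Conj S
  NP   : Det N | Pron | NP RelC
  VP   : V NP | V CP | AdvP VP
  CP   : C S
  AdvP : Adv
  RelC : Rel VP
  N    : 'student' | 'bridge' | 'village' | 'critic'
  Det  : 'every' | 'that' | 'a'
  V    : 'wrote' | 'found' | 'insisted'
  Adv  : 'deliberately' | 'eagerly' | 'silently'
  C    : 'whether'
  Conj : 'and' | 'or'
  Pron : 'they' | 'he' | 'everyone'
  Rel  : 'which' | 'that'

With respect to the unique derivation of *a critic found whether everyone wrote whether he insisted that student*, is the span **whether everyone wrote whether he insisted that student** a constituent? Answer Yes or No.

[S [NP [Det a] [N critic]] [VP [V found] [CP [C whether] [S [NP [Pron everyone]] [VP [V wrote] [CP [C whether] [S [NP [Pron he]] [VP [V insisted] [NP [Det that] [N student]]]]]]]]]]
The words 'whether everyone wrote whether he insisted that student' are exhaustively dominated by a single CP node (built by CP → C S), so they form a constituent.

Yes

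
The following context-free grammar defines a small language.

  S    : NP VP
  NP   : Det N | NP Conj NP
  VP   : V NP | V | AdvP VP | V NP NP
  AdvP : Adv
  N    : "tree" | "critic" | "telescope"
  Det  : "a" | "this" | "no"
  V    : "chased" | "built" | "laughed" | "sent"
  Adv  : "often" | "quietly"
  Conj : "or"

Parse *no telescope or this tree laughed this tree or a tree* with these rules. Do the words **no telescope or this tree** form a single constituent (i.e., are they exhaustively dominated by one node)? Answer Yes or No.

Yes

[S [NP [NP [Det no] [N telescope]] [Conj or] [NP [Det this] [N tree]]] [VP [V laughed] [NP [NP [Det this] [N tree]] [Conj or] [NP [Det a] [N tree]]]]]
The words 'no telescope or this tree' are exhaustively dominated by a single NP node (built by NP → NP Conj NP), so they form a constituent.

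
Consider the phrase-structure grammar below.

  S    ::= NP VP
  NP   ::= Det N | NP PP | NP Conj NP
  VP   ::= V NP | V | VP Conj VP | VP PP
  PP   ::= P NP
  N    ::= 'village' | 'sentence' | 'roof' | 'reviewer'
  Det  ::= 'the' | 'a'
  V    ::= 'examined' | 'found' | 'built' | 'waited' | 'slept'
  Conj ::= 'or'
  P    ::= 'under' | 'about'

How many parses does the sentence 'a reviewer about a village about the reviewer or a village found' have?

Two of the 5 distinct bracketings:
[S [NP [NP [Det a] [N reviewer]] [PP [P about] [NP [NP [Det a] [N village]] [PP [P about] [NP [NP [Det the] [N reviewer]] [Conj or] [NP [Det a] [N village]]]]]]] [VP [V found]]]
[S [NP [NP [Det a] [N reviewer]] [PP [P about] [NP [NP [NP [Det a] [N village]] [PP [P about] [NP [Det the] [N reviewer]]]] [Conj or] [NP [Det a] [N village]]]]] [VP [V found]]]
The trees differ in how a recursive rule is bracketed over the same span.

5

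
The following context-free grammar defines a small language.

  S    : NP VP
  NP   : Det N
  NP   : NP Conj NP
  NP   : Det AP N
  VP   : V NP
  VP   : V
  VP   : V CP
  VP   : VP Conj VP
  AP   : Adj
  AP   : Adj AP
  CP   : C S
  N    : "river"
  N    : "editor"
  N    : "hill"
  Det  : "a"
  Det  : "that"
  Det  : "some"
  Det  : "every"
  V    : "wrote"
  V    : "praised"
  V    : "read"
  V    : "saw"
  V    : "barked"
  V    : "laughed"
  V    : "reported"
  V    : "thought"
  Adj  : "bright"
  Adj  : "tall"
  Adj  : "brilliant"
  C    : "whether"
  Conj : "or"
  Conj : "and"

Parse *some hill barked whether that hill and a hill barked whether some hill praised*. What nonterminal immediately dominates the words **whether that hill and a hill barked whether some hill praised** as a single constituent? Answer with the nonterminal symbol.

CP

S
  NP
    Det: some
    N: hill
  VP
    V: barked
    CP
      C: whether
      S
        NP
          NP
            Det: that
            N: hill
          Conj: and
          NP
            Det: a
            N: hill
        VP
          V: barked
          CP
            C: whether
            S
              NP
                Det: some
                N: hill
              VP
                V: praised
The span 'whether that hill and a hill barked whether some hill praised' is the CP node built by CP → C S.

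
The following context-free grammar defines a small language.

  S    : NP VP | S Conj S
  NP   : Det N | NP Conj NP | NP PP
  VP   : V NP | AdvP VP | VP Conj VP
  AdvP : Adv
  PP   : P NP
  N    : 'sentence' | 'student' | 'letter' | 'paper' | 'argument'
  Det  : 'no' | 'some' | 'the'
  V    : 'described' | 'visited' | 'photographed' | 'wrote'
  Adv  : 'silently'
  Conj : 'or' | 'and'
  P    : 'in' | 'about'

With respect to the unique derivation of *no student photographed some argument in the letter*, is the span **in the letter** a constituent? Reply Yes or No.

[S [NP [Det no] [N student]] [VP [V photographed] [NP [NP [Det some] [N argument]] [PP [P in] [NP [Det the] [N letter]]]]]]
The words 'in the letter' are exhaustively dominated by a single PP node (built by PP → P NP), so they form a constituent.

Yes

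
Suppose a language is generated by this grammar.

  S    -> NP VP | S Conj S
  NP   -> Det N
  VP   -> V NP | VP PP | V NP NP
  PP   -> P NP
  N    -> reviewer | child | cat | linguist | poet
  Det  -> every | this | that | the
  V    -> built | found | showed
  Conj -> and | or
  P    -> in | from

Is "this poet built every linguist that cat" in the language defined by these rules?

[S [NP [Det this] [N poet]] [VP [V built] [NP [Det every] [N linguist]] [NP [Det that] [N cat]]]]
The bracketing above is licensed at every node by one of the given productions, with S at the root.

Grammatical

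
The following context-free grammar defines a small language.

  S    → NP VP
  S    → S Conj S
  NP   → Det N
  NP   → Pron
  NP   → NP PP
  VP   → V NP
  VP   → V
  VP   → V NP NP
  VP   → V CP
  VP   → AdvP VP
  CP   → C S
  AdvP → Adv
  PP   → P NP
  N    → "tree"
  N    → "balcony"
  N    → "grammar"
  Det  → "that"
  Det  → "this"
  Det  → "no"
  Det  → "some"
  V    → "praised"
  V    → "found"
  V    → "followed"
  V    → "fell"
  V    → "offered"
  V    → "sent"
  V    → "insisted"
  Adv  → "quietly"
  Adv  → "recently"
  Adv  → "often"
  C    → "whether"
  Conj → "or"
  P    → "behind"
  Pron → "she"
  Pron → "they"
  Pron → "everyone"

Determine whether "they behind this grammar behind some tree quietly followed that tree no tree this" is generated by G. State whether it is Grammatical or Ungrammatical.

For S → NP VP, every NP-prefix leaves a non-VP remainder: after 'they' the remainder is not a VP; after 'they behind this grammar' the remainder is not a VP; after 'they behind this grammar behind some tree' the remainder is not a VP. The alternative S rule S → S Conj S likewise has no satisfying split.

Ungrammatical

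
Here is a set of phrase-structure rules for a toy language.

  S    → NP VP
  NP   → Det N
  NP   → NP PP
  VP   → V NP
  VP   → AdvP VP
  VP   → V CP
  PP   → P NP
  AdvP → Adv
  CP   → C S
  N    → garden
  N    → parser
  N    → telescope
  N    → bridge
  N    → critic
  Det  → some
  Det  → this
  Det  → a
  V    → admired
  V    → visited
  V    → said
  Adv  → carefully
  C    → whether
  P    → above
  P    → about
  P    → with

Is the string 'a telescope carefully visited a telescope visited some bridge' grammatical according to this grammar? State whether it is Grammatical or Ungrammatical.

For S → NP VP, the only prefix that parses as NP is 'a telescope', but the remainder 'carefully visited a telescope visited some bridge' is not a VP under these rules.

Ungrammatical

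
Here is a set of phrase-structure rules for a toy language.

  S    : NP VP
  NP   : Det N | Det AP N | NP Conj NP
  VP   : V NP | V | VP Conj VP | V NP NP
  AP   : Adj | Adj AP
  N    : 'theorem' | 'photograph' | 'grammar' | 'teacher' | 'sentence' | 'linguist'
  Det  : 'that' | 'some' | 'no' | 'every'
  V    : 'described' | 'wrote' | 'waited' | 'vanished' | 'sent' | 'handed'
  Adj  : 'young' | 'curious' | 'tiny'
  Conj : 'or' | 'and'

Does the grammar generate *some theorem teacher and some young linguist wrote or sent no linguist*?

Ungrammatical

An N word can never sit immediately before an N word in any string this grammar generates, so the substring 'theorem teacher' rules out a derivation.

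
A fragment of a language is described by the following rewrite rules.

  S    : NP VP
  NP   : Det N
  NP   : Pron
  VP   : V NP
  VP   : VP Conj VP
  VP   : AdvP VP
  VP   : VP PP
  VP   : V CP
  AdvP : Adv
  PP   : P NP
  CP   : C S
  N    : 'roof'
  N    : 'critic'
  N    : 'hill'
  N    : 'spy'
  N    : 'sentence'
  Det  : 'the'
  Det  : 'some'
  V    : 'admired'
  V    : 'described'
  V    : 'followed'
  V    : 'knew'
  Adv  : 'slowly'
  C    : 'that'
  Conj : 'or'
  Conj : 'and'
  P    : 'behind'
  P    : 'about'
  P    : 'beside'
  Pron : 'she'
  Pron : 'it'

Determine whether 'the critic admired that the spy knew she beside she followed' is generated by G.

Ungrammatical

For S → NP VP, the only prefix that parses as NP is 'the critic', but the remainder 'admired that the spy knew she beside she followed' is not a VP under these rules.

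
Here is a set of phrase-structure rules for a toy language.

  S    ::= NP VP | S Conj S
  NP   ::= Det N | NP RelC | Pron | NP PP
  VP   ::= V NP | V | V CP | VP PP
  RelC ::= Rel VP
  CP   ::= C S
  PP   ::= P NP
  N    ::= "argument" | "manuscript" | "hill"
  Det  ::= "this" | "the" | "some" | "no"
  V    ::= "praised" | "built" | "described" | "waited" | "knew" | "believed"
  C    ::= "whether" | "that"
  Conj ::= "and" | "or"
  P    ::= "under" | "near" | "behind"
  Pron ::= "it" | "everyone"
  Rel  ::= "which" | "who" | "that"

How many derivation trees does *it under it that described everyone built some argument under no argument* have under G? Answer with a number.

Two of the 4 distinct bracketings:
[S [NP [NP [NP [Pron it]] [PP [P under] [NP [Pron it]]]] [RelC [Rel that] [VP [V described] [NP [Pron everyone]]]]] [VP [V built] [NP [NP [Det some] [N argument]] [PP [P under] [NP [Det no] [N argument]]]]]]
[S [NP [NP [NP [Pron it]] [PP [P under] [NP [Pron it]]]] [RelC [Rel that] [VP [V described] [NP [Pron everyone]]]]] [VP [VP [V built] [NP [Det some] [N argument]]] [PP [P under] [NP [Det no] [N argument]]]]]
The difference turns on whether VP → VP PP is used at the relevant span, versus an alternative expansion of VP.

4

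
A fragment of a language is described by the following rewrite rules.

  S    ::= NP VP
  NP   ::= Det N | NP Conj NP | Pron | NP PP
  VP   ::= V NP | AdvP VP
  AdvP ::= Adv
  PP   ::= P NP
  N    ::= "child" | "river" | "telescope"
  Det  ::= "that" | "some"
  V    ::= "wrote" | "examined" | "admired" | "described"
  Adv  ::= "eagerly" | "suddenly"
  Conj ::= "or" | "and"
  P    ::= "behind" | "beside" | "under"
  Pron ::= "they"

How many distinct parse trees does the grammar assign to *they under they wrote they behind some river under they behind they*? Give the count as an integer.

Two of the 5 distinct bracketings:
[S [NP [NP [Pron they]] [PP [P under] [NP [Pron they]]]] [VP [V wrote] [NP [NP [Pron they]] [PP [P behind] [NP [NP [Det some] [N river]] [PP [P under] [NP [NP [Pron they]] [PP [P behind] [NP [Pron they]]]]]]]]]]
[S [NP [NP [Pron they]] [PP [P under] [NP [Pron they]]]] [VP [V wrote] [NP [NP [Pron they]] [PP [P behind] [NP [NP [NP [Det some] [N river]] [PP [P under] [NP [Pron they]]]] [PP [P behind] [NP [Pron they]]]]]]]]
The trees differ in how a recursive rule is bracketed over the same span.

5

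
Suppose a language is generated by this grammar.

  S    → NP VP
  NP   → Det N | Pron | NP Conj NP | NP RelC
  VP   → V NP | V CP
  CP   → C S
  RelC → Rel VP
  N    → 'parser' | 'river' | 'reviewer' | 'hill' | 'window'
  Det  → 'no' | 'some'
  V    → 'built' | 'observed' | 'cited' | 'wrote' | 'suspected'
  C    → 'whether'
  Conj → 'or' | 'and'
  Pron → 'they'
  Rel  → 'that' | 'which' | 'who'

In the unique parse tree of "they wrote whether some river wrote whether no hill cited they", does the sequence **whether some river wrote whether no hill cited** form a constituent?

[S [NP [Pron they]] [VP [V wrote] [CP [C whether] [S [NP [Det some] [N river]] [VP [V wrote] [CP [C whether] [S [NP [Det no] [N hill]] [VP [V cited] [NP [Pron they]]]]]]]]]]
The smallest constituent containing 'whether some river wrote whether no hill cited' is the CP spanning 'whether some river wrote whether no hill cited they'; no single node in the tree dominates exactly the given words.

No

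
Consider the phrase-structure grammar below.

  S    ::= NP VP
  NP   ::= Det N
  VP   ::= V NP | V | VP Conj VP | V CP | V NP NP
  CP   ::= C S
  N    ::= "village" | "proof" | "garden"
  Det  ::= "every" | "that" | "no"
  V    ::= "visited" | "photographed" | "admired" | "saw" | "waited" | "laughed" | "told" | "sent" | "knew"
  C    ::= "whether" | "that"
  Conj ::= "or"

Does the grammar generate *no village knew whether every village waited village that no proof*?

Ungrammatical

A V word can never sit immediately before an N word in any string this grammar generates, so the substring 'waited village' rules out a derivation.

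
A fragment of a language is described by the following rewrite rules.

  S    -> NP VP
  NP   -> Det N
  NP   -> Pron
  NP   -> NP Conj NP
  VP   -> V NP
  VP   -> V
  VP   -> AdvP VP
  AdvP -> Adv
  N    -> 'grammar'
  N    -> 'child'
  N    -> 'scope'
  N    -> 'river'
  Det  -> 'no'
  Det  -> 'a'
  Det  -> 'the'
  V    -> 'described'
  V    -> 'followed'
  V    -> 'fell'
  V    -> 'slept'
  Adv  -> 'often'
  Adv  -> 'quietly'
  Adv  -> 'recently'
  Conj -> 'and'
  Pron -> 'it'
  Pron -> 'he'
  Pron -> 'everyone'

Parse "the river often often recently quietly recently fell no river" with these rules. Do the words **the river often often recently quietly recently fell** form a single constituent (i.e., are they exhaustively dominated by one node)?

No

[S [NP [Det the] [N river]] [VP [AdvP [Adv often]] [VP [AdvP [Adv often]] [VP [AdvP [Adv recently]] [VP [AdvP [Adv quietly]] [VP [AdvP [Adv recently]] [VP [V fell] [NP [Det no] [N river]]]]]]]]]
The smallest constituent containing 'the river often often recently quietly recently fell' is the S spanning 'the river often often recently quietly recently fell no river'; no single node in the tree dominates exactly the given words.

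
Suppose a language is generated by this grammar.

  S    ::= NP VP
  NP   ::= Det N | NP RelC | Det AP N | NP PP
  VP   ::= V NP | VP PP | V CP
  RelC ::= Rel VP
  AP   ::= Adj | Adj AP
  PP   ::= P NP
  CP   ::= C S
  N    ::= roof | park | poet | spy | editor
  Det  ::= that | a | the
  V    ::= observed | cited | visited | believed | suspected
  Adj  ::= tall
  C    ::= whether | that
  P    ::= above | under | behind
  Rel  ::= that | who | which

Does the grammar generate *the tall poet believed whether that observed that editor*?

Ungrammatical

For S → NP VP, the only prefix that parses as NP is 'the tall poet', but the remainder 'believed whether that observed that editor' is not a VP under these rules.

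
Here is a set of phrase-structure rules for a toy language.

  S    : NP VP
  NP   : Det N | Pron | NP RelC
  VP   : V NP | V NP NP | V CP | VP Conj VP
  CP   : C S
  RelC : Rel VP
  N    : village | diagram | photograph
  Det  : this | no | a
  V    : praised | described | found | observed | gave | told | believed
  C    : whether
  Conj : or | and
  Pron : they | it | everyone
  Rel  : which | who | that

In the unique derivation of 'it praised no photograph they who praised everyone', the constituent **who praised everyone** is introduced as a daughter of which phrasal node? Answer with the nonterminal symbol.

[S [NP [Pron it]] [VP [V praised] [NP [Det no] [N photograph]] [NP [NP [Pron they]] [RelC [Rel who] [VP [V praised] [NP [Pron everyone]]]]]]]
The span 'who praised everyone' is the RelC node built by RelC → Rel VP.
Its mother is the NP built by NP → NP RelC.

NP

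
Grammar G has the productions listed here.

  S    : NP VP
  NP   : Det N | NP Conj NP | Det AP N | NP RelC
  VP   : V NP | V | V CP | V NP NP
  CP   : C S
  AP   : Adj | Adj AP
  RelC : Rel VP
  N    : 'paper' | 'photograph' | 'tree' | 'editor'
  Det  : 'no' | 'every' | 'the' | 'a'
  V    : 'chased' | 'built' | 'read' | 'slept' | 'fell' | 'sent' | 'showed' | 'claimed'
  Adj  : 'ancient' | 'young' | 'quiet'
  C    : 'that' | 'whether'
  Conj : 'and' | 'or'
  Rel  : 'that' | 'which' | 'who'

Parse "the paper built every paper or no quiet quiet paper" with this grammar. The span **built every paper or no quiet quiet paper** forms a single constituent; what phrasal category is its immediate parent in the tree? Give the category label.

S

[S [NP [Det the] [N paper]] [VP [V built] [NP [NP [Det every] [N paper]] [Conj or] [NP [Det no] [AP [Adj quiet] [AP [Adj quiet]]] [N paper]]]]]
The span 'built every paper or no quiet quiet paper' is the VP node built by VP → V NP.
Its mother is the S built by S → NP VP.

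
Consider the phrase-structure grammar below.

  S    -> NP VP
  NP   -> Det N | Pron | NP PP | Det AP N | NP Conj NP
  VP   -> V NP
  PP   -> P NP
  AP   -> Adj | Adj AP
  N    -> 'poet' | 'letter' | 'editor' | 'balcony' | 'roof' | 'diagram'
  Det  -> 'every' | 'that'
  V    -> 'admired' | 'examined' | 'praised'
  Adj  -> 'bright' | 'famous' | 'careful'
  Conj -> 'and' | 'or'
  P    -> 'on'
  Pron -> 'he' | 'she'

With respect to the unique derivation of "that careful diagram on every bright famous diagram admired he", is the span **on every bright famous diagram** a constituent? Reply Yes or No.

[S [NP [NP [Det that] [AP [Adj careful]] [N diagram]] [PP [P on] [NP [Det every] [AP [Adj bright] [AP [Adj famous]]] [N diagram]]]] [VP [V admired] [NP [Pron he]]]]
The words 'on every bright famous diagram' are exhaustively dominated by a single PP node (built by PP → P NP), so they form a constituent.

Yes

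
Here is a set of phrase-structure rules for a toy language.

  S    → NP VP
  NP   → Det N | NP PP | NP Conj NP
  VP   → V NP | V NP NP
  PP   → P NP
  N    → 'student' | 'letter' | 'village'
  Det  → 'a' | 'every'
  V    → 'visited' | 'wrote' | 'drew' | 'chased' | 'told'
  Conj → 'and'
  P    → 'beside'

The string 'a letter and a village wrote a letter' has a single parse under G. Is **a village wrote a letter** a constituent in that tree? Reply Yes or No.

No

[S [NP [NP [Det a] [N letter]] [Conj and] [NP [Det a] [N village]]] [VP [V wrote] [NP [Det a] [N letter]]]]
The smallest constituent containing 'a village wrote a letter' is the S spanning 'a letter and a village wrote a letter'; no single node in the tree dominates exactly the given words.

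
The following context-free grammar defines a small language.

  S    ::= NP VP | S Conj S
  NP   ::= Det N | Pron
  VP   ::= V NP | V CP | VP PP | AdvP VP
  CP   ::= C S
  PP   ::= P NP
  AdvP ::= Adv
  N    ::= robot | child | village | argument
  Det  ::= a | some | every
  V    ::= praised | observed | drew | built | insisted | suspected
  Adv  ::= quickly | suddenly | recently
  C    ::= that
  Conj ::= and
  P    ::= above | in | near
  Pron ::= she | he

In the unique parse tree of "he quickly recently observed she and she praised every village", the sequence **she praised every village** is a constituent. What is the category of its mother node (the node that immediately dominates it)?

S

S
  S
    NP
      Pron: he
    VP
      AdvP
        Adv: quickly
      VP
        AdvP
          Adv: recently
        VP
          V: observed
          NP
            Pron: she
  Conj: and
  S
    NP
      Pron: she
    VP
      V: praised
      NP
        Det: every
        N: village
The span 'she praised every village' is the S node built by S → NP VP.
Its mother is the S built by S → S Conj S.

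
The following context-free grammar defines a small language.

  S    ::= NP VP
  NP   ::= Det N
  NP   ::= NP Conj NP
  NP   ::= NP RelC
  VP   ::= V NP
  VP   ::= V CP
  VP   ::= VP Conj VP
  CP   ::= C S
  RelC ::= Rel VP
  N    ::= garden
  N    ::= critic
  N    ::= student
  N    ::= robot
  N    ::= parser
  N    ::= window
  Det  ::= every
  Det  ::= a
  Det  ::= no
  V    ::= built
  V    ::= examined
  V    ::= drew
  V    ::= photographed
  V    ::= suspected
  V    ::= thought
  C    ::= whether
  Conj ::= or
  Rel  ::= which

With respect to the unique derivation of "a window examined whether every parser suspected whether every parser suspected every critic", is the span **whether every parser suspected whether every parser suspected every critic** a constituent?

[S [NP [Det a] [N window]] [VP [V examined] [CP [C whether] [S [NP [Det every] [N parser]] [VP [V suspected] [CP [C whether] [S [NP [Det every] [N parser]] [VP [V suspected] [NP [Det every] [N critic]]]]]]]]]]
The words 'whether every parser suspected whether every parser suspected every critic' are exhaustively dominated by a single CP node (built by CP → C S), so they form a constituent.

Yes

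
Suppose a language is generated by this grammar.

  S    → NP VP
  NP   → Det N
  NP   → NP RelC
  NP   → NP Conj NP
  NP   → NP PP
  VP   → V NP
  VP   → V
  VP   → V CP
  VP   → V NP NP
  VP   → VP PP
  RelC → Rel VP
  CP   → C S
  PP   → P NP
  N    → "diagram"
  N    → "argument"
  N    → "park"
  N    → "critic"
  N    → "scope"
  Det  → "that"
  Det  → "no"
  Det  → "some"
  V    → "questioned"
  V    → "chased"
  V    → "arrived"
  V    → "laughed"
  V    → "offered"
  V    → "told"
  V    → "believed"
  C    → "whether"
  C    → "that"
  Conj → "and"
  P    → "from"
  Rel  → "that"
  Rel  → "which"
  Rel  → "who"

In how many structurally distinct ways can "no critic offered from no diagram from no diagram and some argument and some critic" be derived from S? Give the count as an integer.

7

Two of the 7 distinct bracketings:
[S [NP [Det no] [N critic]] [VP [VP [V offered]] [PP [P from] [NP [NP [NP [Det no] [N diagram]] [PP [P from] [NP [Det no] [N diagram]]]] [Conj and] [NP [NP [Det some] [N argument]] [Conj and] [NP [Det some] [N critic]]]]]]]
[S [NP [Det no] [N critic]] [VP [VP [V offered]] [PP [P from] [NP [NP [NP [NP [Det no] [N diagram]] [PP [P from] [NP [Det no] [N diagram]]]] [Conj and] [NP [Det some] [N argument]]] [Conj and] [NP [Det some] [N critic]]]]]]
The trees differ in how a recursive rule is bracketed over the same span.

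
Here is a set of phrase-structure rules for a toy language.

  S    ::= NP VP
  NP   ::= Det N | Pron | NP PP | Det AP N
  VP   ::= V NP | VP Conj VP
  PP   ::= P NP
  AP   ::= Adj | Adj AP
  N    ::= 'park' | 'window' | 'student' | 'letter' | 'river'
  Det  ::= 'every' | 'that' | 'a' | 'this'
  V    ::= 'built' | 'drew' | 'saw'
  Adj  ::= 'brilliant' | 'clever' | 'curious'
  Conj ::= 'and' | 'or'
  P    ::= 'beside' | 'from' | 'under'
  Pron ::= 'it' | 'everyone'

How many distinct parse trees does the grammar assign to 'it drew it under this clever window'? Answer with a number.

[S [NP [Pron it]] [VP [V drew] [NP [NP [Pron it]] [PP [P under] [NP [Det this] [AP [Adj clever]] [N window]]]]]]
No rule offers an alternative attachment or grouping for any span, so this is the only derivation.

1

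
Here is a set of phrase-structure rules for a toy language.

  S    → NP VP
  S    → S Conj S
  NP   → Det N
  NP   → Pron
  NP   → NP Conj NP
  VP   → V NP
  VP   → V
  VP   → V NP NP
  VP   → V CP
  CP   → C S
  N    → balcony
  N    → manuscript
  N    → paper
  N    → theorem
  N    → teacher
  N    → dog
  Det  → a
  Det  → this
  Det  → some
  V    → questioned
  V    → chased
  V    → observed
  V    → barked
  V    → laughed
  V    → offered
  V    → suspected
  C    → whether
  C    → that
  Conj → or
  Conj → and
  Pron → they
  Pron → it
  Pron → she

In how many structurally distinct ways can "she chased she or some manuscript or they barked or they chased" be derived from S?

Two of the 4 distinct bracketings:
[S [S [NP [Pron she]] [VP [V chased] [NP [Pron she]]]] [Conj or] [S [S [NP [NP [Det some] [N manuscript]] [Conj or] [NP [Pron they]]] [VP [V barked]]] [Conj or] [S [NP [Pron they]] [VP [V chased]]]]]
[S [S [NP [Pron she]] [VP [V chased] [NP [NP [Pron she]] [Conj or] [NP [Det some] [N manuscript]]]]] [Conj or] [S [S [NP [Pron they]] [VP [V barked]]] [Conj or] [S [NP [Pron they]] [VP [V chased]]]]]
The trees differ in how a recursive rule is bracketed over the same span.

4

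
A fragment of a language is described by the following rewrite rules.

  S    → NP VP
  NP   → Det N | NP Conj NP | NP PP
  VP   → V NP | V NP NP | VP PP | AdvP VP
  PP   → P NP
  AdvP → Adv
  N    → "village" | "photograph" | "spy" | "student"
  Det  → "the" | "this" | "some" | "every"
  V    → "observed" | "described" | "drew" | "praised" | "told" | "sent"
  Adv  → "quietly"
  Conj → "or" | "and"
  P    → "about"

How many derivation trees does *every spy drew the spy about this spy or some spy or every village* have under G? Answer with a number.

7

Two of the 7 distinct bracketings:
[S [NP [Det every] [N spy]] [VP [V drew] [NP [NP [NP [Det the] [N spy]] [PP [P about] [NP [Det this] [N spy]]]] [Conj or] [NP [NP [Det some] [N spy]] [Conj or] [NP [Det every] [N village]]]]]]
[S [NP [Det every] [N spy]] [VP [V drew] [NP [NP [NP [NP [Det the] [N spy]] [PP [P about] [NP [Det this] [N spy]]]] [Conj or] [NP [Det some] [N spy]]] [Conj or] [NP [Det every] [N village]]]]]
The trees differ in how a recursive rule is bracketed over the same span.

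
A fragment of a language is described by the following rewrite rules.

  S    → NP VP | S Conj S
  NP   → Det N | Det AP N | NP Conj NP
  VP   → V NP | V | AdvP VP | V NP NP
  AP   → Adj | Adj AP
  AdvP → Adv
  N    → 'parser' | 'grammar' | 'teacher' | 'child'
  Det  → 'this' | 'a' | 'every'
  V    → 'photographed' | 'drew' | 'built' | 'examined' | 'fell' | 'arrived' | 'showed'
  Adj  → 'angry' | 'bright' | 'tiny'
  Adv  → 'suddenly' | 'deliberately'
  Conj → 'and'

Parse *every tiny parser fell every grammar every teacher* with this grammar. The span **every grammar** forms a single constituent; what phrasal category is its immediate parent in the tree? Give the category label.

VP

S
  NP
    Det: every
    AP
      Adj: tiny
    N: parser
  VP
    V: fell
    NP
      Det: every
      N: grammar
    NP
      Det: every
      N: teacher
The span 'every grammar' is the NP node built by NP → Det N.
Its mother is the VP built by VP → V NP NP.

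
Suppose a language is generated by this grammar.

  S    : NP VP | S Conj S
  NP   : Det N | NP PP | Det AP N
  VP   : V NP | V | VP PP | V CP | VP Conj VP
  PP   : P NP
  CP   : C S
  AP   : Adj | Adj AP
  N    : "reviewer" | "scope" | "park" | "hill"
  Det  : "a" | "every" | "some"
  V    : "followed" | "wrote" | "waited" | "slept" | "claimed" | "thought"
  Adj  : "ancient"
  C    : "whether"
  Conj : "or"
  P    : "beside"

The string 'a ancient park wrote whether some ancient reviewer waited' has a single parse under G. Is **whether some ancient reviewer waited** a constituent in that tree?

[S [NP [Det a] [AP [Adj ancient]] [N park]] [VP [V wrote] [CP [C whether] [S [NP [Det some] [AP [Adj ancient]] [N reviewer]] [VP [V waited]]]]]]
The words 'whether some ancient reviewer waited' are exhaustively dominated by a single CP node (built by CP → C S), so they form a constituent.

Yes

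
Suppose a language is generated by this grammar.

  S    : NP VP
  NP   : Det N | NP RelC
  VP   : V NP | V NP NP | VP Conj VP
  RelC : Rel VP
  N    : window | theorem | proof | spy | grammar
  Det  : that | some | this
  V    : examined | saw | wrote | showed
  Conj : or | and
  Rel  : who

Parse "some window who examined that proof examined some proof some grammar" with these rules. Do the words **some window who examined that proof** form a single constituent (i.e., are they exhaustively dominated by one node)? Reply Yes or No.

[S [NP [NP [Det some] [N window]] [RelC [Rel who] [VP [V examined] [NP [Det that] [N proof]]]]] [VP [V examined] [NP [Det some] [N proof]] [NP [Det some] [N grammar]]]]
The words 'some window who examined that proof' are exhaustively dominated by a single NP node (built by NP → NP RelC), so they form a constituent.

Yes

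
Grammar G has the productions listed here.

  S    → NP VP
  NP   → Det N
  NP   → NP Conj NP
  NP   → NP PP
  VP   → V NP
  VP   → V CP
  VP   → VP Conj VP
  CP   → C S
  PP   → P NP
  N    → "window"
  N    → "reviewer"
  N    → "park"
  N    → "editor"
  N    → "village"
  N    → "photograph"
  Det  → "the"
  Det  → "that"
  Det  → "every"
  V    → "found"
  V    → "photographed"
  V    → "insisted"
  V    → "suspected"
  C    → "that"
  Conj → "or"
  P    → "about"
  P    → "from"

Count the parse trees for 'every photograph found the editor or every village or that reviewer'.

The two bracketings:
[S [NP [Det every] [N photograph]] [VP [V found] [NP [NP [Det the] [N editor]] [Conj or] [NP [NP [Det every] [N village]] [Conj or] [NP [Det that] [N reviewer]]]]]]
[S [NP [Det every] [N photograph]] [VP [V found] [NP [NP [NP [Det the] [N editor]] [Conj or] [NP [Det every] [N village]]] [Conj or] [NP [Det that] [N reviewer]]]]]
The trees differ in how a recursive rule is bracketed over the same span.

2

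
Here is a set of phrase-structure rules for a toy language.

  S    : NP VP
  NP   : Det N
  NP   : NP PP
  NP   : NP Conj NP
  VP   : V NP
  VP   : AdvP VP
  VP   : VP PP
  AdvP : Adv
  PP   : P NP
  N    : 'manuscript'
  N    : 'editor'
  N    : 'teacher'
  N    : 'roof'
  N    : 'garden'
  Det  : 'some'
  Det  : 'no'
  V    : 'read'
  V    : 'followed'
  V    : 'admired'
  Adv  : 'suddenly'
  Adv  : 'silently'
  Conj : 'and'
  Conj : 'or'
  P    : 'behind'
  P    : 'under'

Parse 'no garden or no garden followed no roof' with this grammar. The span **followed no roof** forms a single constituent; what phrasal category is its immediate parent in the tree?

S

[S [NP [NP [Det no] [N garden]] [Conj or] [NP [Det no] [N garden]]] [VP [V followed] [NP [Det no] [N roof]]]]
The span 'followed no roof' is the VP node built by VP → V NP.
Its mother is the S built by S → NP VP.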